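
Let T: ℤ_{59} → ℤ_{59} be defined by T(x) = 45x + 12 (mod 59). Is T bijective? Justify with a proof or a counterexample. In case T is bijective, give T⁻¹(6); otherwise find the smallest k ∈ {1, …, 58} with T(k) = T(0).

If T(a) = T(b), then 45a ≡ 45b (mod 59). Because gcd(45, 59) = 1, we may cancel 45 to get a ≡ b (mod 59).
We now compute 45⁻¹ mod 59 explicitly. Euclid's algorithm: 59 = 1·45 + 14, 45 = 3·14 + 3, 14 = 4·3 + 2, 3 = 1·2 + 1; back-substituting gives 1 = 21·45 − 16·59, so 45⁻¹ ≡ 21 (mod 59).
Then y ↦ 21(y − 12) is a two-sided inverse to T, so every y ∈ ℤ_{59} has a preimage.
Thus T is bijective.
Since T is bijective, we find T⁻¹(6): we need 45x ≡ 6 − 12 ≡ 53 (mod 59). Using 45⁻¹ = 21: x ≡ 21·53 = 1113 = 18·59 + 51, so x = 51.
Check: T(51) = 45·51 + 12 = 2307 = 39·59 + 6 ≡ 6 (mod 59).

51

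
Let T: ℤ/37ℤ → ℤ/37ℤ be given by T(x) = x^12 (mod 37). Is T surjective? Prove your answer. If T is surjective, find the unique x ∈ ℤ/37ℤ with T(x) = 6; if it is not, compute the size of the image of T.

4

T(3): Repeated squaring mod 37: 3^1 ≡ 3, 3^2 ≡ 3² = 9, 3^4 ≡ 9² = 81 ≡ 7, 3^8 ≡ 7² = 49 ≡ 12. Since 12 = 8 + 4, 3^12 ≡ 12·7: 12·7 = 84 ≡ 10. So 3^12 ≡ 10 (mod 37).
T(4): Repeated squaring mod 37: 4^1 ≡ 4, 4^2 ≡ 4² = 16, 4^4 ≡ 16² = 256 ≡ 34, 4^8 ≡ 34² = 1156 ≡ 9. Since 12 = 8 + 4, 4^12 ≡ 9·34: 9·34 = 306 ≡ 10. So 4^12 ≡ 10 (mod 37).
So T(3) = T(4) = 10 while 3 ≠ 4, thus T is not injective.
A non-injective map from the 37-element set ℤ/37ℤ to itself takes at most 36 distinct values, so it cannot be surjective. So T is not surjective.
Since T is not surjective, we determine |image(T)|. Computing x^12 mod 37 for each x (by repeated squaring, reducing mod 37 at every step), the values T(0), T(1), …, T(36) are: 0, 1, 26, 10, 10, 10, 1, 10, 1, 26, 1, 1, 26, 10, 1, 26, 26, 26, 10, 10, 26, 26, 26, 1, 10, 26, 1, 1, 26, 1, 10, 1, 10, 10, 10, 26, 1.
The distinct values are {0, 1, 10, 26}; there are 4 of them.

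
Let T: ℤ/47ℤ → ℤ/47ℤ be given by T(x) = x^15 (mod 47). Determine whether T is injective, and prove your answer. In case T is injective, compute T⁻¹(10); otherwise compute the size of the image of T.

Since 47 is prime, the nonzero elements of ℤ/47ℤ form a cyclic group of order 46.
As gcd(15, 46) = 1, raising to the 15th power is a bijection on this group: if s^15 ≡ t^15 then (st^{−1})^15 = 1, and the only element of order dividing gcd(15, 46) = 1 is 1, so s = t.
With T(0) = 0 this makes T injective on all of ℤ/47ℤ, hence bijective (finite equal-size domain and codomain). In particular T is injective.
Since T is injective, we find the preimage of 10. The inverse of x ↦ x^15 on (ℤ/47ℤ)^× is x ↦ x^43, because 15·43 = 645 = 14·46 + 1 ≡ 1 (mod 46) and x^{46} = 1 for x ≠ 0 (Fermat). So T⁻¹(10) = 10^43 mod 47.
Repeated squaring mod 47: 10^1 ≡ 10, 10^2 ≡ 10² = 100 ≡ 6, 10^4 ≡ 6² = 36, 10^8 ≡ 36² = 1296 ≡ 27, 10^16 ≡ 27² = 729 ≡ 24, 10^32 ≡ 24² = 576 ≡ 12. Since 43 = 32 + 8 + 2 + 1, 10^43 ≡ 12·27·6·10: 12·27 = 324 ≡ 42, then 42·6 = 252 ≡ 17, then 17·10 = 170 ≡ 29. So 10^43 ≡ 29 (mod 47).
Hence T⁻¹(10) = 29.

29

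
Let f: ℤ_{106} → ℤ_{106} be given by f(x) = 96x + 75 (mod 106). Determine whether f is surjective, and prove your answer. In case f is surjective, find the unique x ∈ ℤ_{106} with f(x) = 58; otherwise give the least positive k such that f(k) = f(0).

Since gcd(96, 106) = 2, we have 96x ≡ 0 (mod 2) for all x, so f(x) ≡ 1 (mod 2).
But 0 ≢ 1 (mod 2), so 0 ∈ ℤ_{106} has no preimage. So f is not surjective.
Since f is not surjective, we find the least positive k with f(k) = f(0): this means 96k ≡ 0 (mod 106), i.e. 106 ∣ 96k. Since gcd(96, 106) = 2, dividing through by 2 this holds exactly when 53 ∣ 48k, and as gcd(48, 53) = 1, exactly when 53 ∣ k.
The smallest positive such k is 53.

53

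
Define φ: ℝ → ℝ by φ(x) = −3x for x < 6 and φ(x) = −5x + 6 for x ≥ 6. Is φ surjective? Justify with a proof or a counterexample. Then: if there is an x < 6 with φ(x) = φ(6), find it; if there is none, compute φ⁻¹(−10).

Both pieces are strictly decreasing (slopes −3 and −5), so each is injective on its own interval.
The left piece maps (−∞, 6) onto (−18, ∞); the right piece maps [6, ∞) onto (−∞, −24].
The union (−18, ∞) ∪ (−∞, −24] omits the interval between −18 and −24; in particular −18 has no preimage. So φ is not surjective.
Because the two images are disjoint, no x < 6 has φ(x) = φ(6), so we compute φ⁻¹(−10): −10 lies in (−18, ∞), so solve −3x = −10: x = (−10 − 0)/(−3) = 10/3.

10/3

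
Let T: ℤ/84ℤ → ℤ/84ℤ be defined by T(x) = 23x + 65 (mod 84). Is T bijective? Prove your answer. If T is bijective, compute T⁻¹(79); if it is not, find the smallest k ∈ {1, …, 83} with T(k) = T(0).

If T(u) = T(v), then 23u ≡ 23v (mod 84). Because gcd(23, 84) = 1, we may cancel 23 to get u ≡ v (mod 84).
We now compute 23⁻¹ mod 84 explicitly. Euclid's algorithm: 84 = 3·23 + 15, 23 = 1·15 + 8, 15 = 1·8 + 7, 8 = 1·7 + 1; back-substituting gives 1 = 11·23 − 3·84, so 23⁻¹ ≡ 11 (mod 84).
For any y ∈ ℤ/84ℤ, x = 11(y − 65) mod 84 satisfies T(x) = 23·11(y − 65) + 65 ≡ y (since 23·11 ≡ 1 mod 84). So every y has a preimage.
Hence T is bijective.
Since T is bijective, we find T⁻¹(79): we need 23x ≡ 79 − 65 ≡ 14 (mod 84). Using 23⁻¹ = 11: x ≡ 11·14 = 154 = 1·84 + 70, so x = 70.
Check: T(70) = 23·70 + 65 = 1675 = 19·84 + 79 ≡ 79 (mod 84).

70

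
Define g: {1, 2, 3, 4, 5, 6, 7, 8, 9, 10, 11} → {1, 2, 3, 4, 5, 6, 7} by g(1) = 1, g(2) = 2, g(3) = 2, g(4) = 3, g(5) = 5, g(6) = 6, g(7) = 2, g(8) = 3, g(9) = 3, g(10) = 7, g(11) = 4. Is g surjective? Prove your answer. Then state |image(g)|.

Every element of the codomain has a preimage: 1 = g(1), 2 = g(2), 3 = g(4), 4 = g(11), 5 = g(5), 6 = g(6), 7 = g(10).
Hence g is surjective.
The image of g is {1, 2, 3, 4, 5, 6, 7}, which has 7 elements.

7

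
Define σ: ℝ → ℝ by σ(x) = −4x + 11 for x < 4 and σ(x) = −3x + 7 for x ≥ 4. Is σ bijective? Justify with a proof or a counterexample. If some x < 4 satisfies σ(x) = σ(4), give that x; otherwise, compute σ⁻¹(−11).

6

Both pieces are strictly decreasing (slopes −4 and −3), so each is injective on its own interval.
The left piece maps (−∞, 4) onto (−5, ∞); the right piece maps [4, ∞) onto (−∞, −5].
Since −5 = −5, the images partition ℝ: σ is injective and surjective, hence bijective.
Because the two images are disjoint, no x < 4 has σ(x) = σ(4), so we compute σ⁻¹(−11): −11 lies in (−∞, −5], so solve −3x + 7 = −11: x = (−11 − 7)/(−3) = 6.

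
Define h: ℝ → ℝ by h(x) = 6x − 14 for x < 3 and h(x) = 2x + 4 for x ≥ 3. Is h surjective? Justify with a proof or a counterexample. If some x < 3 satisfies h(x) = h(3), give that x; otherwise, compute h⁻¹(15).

Both pieces are strictly increasing (slopes 6 and 2), so each is injective on its own interval.
The left piece maps (−∞, 3) onto (−∞, 4); the right piece maps [3, ∞) onto [10, ∞).
The union (−∞, 4) ∪ [10, ∞) omits the interval between 4 and 10; in particular 4 has no preimage. So h is not surjective.
Because the two images are disjoint, no x < 3 has h(x) = h(3), so we compute h⁻¹(15): 15 lies in [10, ∞), so solve 2x + 4 = 15: x = (15 − 4)/2 = 11/2.

11/2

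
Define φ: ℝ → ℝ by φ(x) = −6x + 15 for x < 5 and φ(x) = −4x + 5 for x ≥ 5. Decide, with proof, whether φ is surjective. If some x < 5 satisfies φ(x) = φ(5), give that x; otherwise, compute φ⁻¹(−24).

29/4

Both pieces are strictly decreasing (slopes −6 and −4), so each is injective on its own interval.
The left piece maps (−∞, 5) onto (−15, ∞); the right piece maps [5, ∞) onto (−∞, −15].
These images together cover ℝ, so φ is surjective.
Because the two images are disjoint, no x < 5 has φ(x) = φ(5), so we compute φ⁻¹(−24): −24 lies in (−∞, −15], so solve −4x + 5 = −24: x = (−24 − 5)/(−4) = 29/4.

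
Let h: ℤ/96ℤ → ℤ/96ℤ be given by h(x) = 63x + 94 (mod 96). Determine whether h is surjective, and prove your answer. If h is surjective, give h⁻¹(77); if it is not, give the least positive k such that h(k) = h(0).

Recall that surjectivity means every element of the codomain has a preimage under h.
Since gcd(63, 96) = 3, we have 63x ≡ 0 (mod 3) for all x, so h(x) ≡ 1 (mod 3).
But 0 ≢ 1 (mod 3), so 0 ∈ ℤ/96ℤ has no preimage. Therefore h is not surjective.
Since h is not surjective, we find the least positive k with h(k) = h(0): this means 63k ≡ 0 (mod 96), i.e. 96 ∣ 63k. Since gcd(63, 96) = 3, dividing through by 3 this holds exactly when 32 ∣ 21k, and as gcd(21, 32) = 1, exactly when 32 ∣ k.
The smallest positive such k is 32.

32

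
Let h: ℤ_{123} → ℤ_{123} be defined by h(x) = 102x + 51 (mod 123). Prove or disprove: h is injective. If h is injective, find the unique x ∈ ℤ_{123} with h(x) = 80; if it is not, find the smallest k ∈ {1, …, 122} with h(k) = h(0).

We have gcd(102, 123) = 3 > 1. Taking a = 0 and b = 41: h(0) = 51 and h(41) = 102·41 + 51 = 4233 ≡ 51 (mod 123).
So h(0) = h(41) while 0 ≠ 41, so h is not injective.
Since h is not injective, we find the least positive k with h(k) = h(0): this means 102k ≡ 0 (mod 123), i.e. 123 ∣ 102k. Since gcd(102, 123) = 3, dividing through by 3 this holds exactly when 41 ∣ 34k, and as gcd(34, 41) = 1, exactly when 41 ∣ k.
The smallest positive such k is 41.

41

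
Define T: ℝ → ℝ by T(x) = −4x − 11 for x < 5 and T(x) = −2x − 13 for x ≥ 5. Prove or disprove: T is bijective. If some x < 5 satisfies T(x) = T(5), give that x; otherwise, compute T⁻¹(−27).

3

Both pieces are strictly decreasing (slopes −4 and −2), so each is injective on its own interval.
The left piece maps (−∞, 5) onto (−31, ∞); the right piece maps [5, ∞) onto (−∞, −23].
These images overlap. In particular T(5) = −23 (right piece), and solving −4x − 11 = −23 on the left piece gives x = 3 < 5.
So T(3) = T(5) with 3 ≠ 5, and T is not injective, hence not bijective. This x = 3 is the requested value below 5.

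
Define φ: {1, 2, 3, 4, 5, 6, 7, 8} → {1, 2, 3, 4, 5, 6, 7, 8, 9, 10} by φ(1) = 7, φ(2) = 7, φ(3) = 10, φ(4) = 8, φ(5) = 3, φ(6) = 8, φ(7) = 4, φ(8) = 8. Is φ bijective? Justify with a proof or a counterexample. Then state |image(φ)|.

φ(1) = 7 = φ(2) with 1 ≠ 2, so φ is not injective, hence not bijective.
The image of φ is {3, 4, 7, 8, 10}, which has 5 elements.

5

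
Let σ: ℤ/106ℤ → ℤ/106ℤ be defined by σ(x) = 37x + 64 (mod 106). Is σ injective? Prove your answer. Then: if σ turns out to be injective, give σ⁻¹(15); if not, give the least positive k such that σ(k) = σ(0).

13

If σ(s) = σ(t), then 37s ≡ 37t (mod 106). Because gcd(37, 106) = 1, we may cancel 37 to get s ≡ t (mod 106).
So σ is injective.
We now compute 37⁻¹ mod 106 explicitly. Euclid's algorithm: 106 = 2·37 + 32, 37 = 1·32 + 5, 32 = 6·5 + 2, 5 = 2·2 + 1; back-substituting gives 1 = 43·37 − 15·106, so 37⁻¹ ≡ 43 (mod 106).
Since σ is injective, we compute σ⁻¹(15): solve 37x + 64 ≡ 15 (mod 106), i.e. 37x ≡ 57 (mod 106).
Multiplying by 37⁻¹ = 43 gives x ≡ 43·57 = 2451 = 23·106 + 13 ≡ 13 (mod 106).
Check: σ(13) = 37·13 + 64 = 545 = 5·106 + 15 ≡ 15 (mod 106).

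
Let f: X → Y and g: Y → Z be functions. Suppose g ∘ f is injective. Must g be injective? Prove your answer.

not injective

No. Take X = {1, 2, 3}, Y = {1, 2, 3, 4, 5}, Z = {1, 2, 3, 4, 5}, f(a) = a for each a ∈ X, and g(b) = 4 if b ∈ {4, 5} else g(b) = b.
Then g ∘ f = f is injective (X ⊂ Y and f is the inclusion), but g(4) = g(5) = 4 with 4 ≠ 5, so g is not injective.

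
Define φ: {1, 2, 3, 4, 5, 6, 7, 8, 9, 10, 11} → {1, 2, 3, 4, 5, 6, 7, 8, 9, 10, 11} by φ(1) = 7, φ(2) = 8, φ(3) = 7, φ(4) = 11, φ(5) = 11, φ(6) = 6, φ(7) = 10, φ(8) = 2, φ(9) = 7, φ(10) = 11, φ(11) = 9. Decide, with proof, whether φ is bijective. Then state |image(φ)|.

φ(1) = 7 = φ(3) with 1 ≠ 3, so φ is not injective, hence not bijective.
The image of φ is {2, 6, 7, 8, 9, 10, 11}, which has 7 elements.

7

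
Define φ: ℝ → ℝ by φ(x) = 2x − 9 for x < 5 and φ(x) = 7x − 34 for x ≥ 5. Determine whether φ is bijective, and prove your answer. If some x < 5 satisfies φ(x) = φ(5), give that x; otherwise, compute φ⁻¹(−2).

Both pieces are strictly increasing (slopes 2 and 7), so each is injective on its own interval.
The left piece maps (−∞, 5) onto (−∞, 1); the right piece maps [5, ∞) onto [1, ∞).
Since 1 = 1, the images partition ℝ: φ is injective and surjective, hence bijective.
Because the two images are disjoint, no x < 5 has φ(x) = φ(5), so we compute φ⁻¹(−2): −2 lies in (−∞, 1), so solve 2x − 9 = −2: x = (−2 + 9)/2 = 7/2.

7/2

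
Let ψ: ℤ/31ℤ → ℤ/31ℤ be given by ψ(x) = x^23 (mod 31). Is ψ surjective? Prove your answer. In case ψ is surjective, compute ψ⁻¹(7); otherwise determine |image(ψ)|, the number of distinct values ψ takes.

Since 31 is prime, the nonzero elements of ℤ/31ℤ form a cyclic group of order 30.
As gcd(23, 30) = 1, raising to the 23rd power is a bijection on this group: if x_1^23 ≡ x_2^23 then (x_1x_2^{−1})^23 = 1, and the only element of order dividing gcd(23, 30) = 1 is 1, so x_1 = x_2.
With ψ(0) = 0 this makes ψ injective on all of ℤ/31ℤ, hence bijective (finite equal-size domain and codomain). In particular ψ is surjective.
Since ψ is surjective, we find the preimage of 7. The inverse of x ↦ x^23 on (ℤ/31ℤ)^× is x ↦ x^17, because 23·17 = 391 = 13·30 + 1 ≡ 1 (mod 30) and x^{30} = 1 for x ≠ 0 (Fermat). So ψ⁻¹(7) = 7^17 mod 31.
Repeated squaring mod 31: 7^1 ≡ 7, 7^2 ≡ 7² = 49 ≡ 18, 7^4 ≡ 18² = 324 ≡ 14, 7^8 ≡ 14² = 196 ≡ 10, 7^16 ≡ 10² = 100 ≡ 7. Since 17 = 16 + 1, 7^17 ≡ 7·7: 7·7 = 49 ≡ 18. So 7^17 ≡ 18 (mod 31).
Hence ψ⁻¹(7) = 18.

18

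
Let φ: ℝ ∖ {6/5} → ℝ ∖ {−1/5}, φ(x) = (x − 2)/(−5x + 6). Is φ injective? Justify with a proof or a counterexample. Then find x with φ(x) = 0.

2

Suppose φ(a) = φ(b). Cross-multiplying: (a − 2)(−5b + 6) = (b − 2)(−5a + 6).
Expanding both sides and cancelling the symmetric terms leaves −4·(a − b) = 0. Since −4 ≠ 0, a = b. So φ is injective.
Solving φ(x) = 0: cross-multiplying gives x − 2 = 0(−5x + 6), which rearranges to 1x = 2, so x = 2.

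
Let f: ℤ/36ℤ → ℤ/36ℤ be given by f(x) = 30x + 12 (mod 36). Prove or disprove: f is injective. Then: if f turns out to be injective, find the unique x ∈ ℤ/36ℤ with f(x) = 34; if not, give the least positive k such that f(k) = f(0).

6

Recall: f is injective if f(s) = f(t) implies s = t.
We have gcd(30, 36) = 6 > 1. Taking s = 0 and t = 6: f(0) = 12 and f(6) = 30·6 + 12 = 192 ≡ 12 (mod 36).
So f(0) = f(6) while 0 ≠ 6, therefore f is not injective.
Since f is not injective, we find the least positive k with f(k) = f(0): this means 30k ≡ 0 (mod 36), i.e. 36 ∣ 30k. Since gcd(30, 36) = 6, dividing through by 6 this holds exactly when 6 ∣ 5k, and as gcd(5, 6) = 1, exactly when 6 ∣ k.
The smallest positive such k is 6.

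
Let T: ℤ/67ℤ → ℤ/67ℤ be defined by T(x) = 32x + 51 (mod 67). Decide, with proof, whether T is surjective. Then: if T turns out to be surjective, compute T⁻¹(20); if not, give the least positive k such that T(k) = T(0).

43

Since gcd(32, 67) = 1, 32 is invertible modulo 67. Euclid's algorithm: 67 = 2·32 + 3, 32 = 10·3 + 2, 3 = 1·2 + 1; back-substituting gives 1 = 44·32 − 21·67, so 32⁻¹ ≡ 44 (mod 67).
For any y ∈ ℤ/67ℤ, x = 44(y − 51) mod 67 satisfies T(x) = 32·44(y − 51) + 51 ≡ y (since 32·44 ≡ 1 mod 67). So every y has a preimage.
So T is surjective.
Since T is surjective, we compute T⁻¹(20): solve 32x + 51 ≡ 20 (mod 67), i.e. 32x ≡ 36 (mod 67).
Multiplying by 32⁻¹ = 44 gives x ≡ 44·36 = 1584 = 23·67 + 43 ≡ 43 (mod 67).
Check: T(43) = 32·43 + 51 = 1427 = 21·67 + 20 ≡ 20 (mod 67).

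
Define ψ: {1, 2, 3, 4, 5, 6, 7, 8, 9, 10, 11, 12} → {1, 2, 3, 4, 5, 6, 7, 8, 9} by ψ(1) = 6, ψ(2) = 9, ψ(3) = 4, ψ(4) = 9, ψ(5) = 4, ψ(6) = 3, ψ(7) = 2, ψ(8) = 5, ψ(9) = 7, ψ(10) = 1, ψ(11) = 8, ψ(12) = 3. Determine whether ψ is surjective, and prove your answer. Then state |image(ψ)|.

9

Every element of the codomain has a preimage: 1 = ψ(10), 2 = ψ(7), 3 = ψ(6), 4 = ψ(3), 5 = ψ(8), 6 = ψ(1), 7 = ψ(9), 8 = ψ(11), 9 = ψ(2).
Thus ψ is surjective.
The image of ψ is {1, 2, 3, 4, 5, 6, 7, 8, 9}, which has 9 elements.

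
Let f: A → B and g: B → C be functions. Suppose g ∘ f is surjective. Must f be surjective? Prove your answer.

not surjective

No. Take A = {1, 2}, B = {1, 2, 3, 4, 5}, C = {1}, f(a) = 1 for every a ∈ A, and g(b) = 1 for every b ∈ B.
Then g ∘ f is surjective onto {1}, but 5 ∈ B has no preimage under f, so f is not surjective.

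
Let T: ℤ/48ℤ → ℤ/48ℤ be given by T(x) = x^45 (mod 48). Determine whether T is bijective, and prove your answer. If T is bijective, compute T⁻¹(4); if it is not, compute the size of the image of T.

T(0) = 0^45 = 0.
T(6): Repeated squaring mod 48: 6^1 ≡ 6, 6^2 ≡ 6² = 36, 6^4 ≡ 36² = 1296 ≡ 0, 6^8 ≡ 0² = 0, 6^16 ≡ 0² = 0, 6^32 ≡ 0² = 0. Since 45 = 32 + 8 + 4 + 1, 6^45 ≡ 0·0·0·6: 0·0 = 0, then 0·0 = 0, then 0·6 = 0. So 6^45 ≡ 0 (mod 48).
So T(0) = T(6) = 0 while 0 ≠ 6, hence T is not injective, hence not bijective.
Since T is not bijective, we determine |image(T)|. Computing x^45 mod 48 for each x (by repeated squaring, reducing mod 48 at every step), the values T(0), T(1), …, T(47) are: 0, 1, 32, 3, 16, 5, 0, 7, 32, 9, 16, 11, 0, 13, 32, 15, 16, 17, 0, 19, 32, 21, 16, 23, 0, 25, 32, 27, 16, 29, 0, 31, 32, 33, 16, 35, 0, 37, 32, 39, 16, 41, 0, 43, 32, 45, 16, 47.
The distinct values are {0, 1, 3, 5, 7, 9, 11, 13, 15, 16, 17, 19, 21, 23, 25, 27, 29, 31, 32, 33, 35, 37, 39, 41, 43, 45, 47}; there are 27 of them.

27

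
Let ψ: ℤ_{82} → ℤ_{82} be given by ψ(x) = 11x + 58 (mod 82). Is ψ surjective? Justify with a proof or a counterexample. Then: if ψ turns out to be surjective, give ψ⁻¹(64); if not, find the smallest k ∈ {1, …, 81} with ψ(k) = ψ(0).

Since gcd(11, 82) = 1, 11 is invertible modulo 82. Euclid's algorithm: 82 = 7·11 + 5, 11 = 2·5 + 1; back-substituting gives 1 = 15·11 − 2·82, so 11⁻¹ ≡ 15 (mod 82).
Then y ↦ 15(y − 58) is a two-sided inverse to ψ, so every y ∈ ℤ_{82} has a preimage.
So ψ is surjective.
Since ψ is surjective, we find ψ⁻¹(64): we need 11x ≡ 64 − 58 ≡ 6 (mod 82). Using 11⁻¹ = 15: x ≡ 15·6 = 90 = 1·82 + 8, so x = 8.
Check: ψ(8) = 11·8 + 58 = 146 = 1·82 + 64 ≡ 64 (mod 82).

8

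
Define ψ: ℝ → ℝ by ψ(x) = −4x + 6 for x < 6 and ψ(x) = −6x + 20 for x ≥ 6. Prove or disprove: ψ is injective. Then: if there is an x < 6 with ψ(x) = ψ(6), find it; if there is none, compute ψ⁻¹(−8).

Both pieces are strictly decreasing (slopes −4 and −6), so each is injective on its own interval.
The left piece maps (−∞, 6) onto (−18, ∞); the right piece maps [6, ∞) onto (−∞, −16].
These images overlap. In particular ψ(6) = −16 (right piece), and solving −4x + 6 = −16 on the left piece gives x = 11/2 < 6.
So ψ(11/2) = ψ(6) with 11/2 ≠ 6, and ψ is not injective. This x = 11/2 is the requested value below 6.

11/2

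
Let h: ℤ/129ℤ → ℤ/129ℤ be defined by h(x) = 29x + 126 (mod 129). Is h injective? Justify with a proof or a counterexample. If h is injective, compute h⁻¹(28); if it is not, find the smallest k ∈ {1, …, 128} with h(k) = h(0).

Suppose h(a) = h(b) in ℤ/129ℤ. Then 29a + 126 ≡ 29b + 126 (mod 129), so 29(a − b) ≡ 0 (mod 129).
Since gcd(29, 129) = 1, 29 is invertible modulo 129, so a − b ≡ 0 (mod 129), i.e. a = b.
Hence h is injective.
We now compute 29⁻¹ mod 129 explicitly. Euclid's algorithm: 129 = 4·29 + 13, 29 = 2·13 + 3, 13 = 4·3 + 1; back-substituting gives 1 = 89·29 − 20·129, so 29⁻¹ ≡ 89 (mod 129).
Since h is injective, we compute h⁻¹(28): solve 29x + 126 ≡ 28 (mod 129), i.e. 29x ≡ 31 (mod 129).
Multiplying by 29⁻¹ = 89 gives x ≡ 89·31 = 2759 = 21·129 + 50 ≡ 50 (mod 129).
Check: h(50) = 29·50 + 126 = 1576 = 12·129 + 28 ≡ 28 (mod 129).

50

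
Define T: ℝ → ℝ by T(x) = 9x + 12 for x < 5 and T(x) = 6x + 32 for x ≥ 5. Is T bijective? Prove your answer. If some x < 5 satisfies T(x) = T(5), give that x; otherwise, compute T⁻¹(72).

20/3

Both pieces are strictly increasing (slopes 9 and 6), so each is injective on its own interval.
The left piece maps (−∞, 5) onto (−∞, 57); the right piece maps [5, ∞) onto [62, ∞).
The images leave a gap (57 has no preimage), so T is not surjective, hence not bijective.
Because the two images are disjoint, no x < 5 has T(x) = T(5), so we compute T⁻¹(72): 72 lies in [62, ∞), so solve 6x + 32 = 72: x = (72 − 32)/6 = 20/3.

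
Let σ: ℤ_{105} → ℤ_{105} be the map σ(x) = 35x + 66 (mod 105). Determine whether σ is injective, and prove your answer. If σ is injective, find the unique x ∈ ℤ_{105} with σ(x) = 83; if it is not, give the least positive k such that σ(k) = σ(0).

We have gcd(35, 105) = 35 > 1. Taking u = 0 and v = 3: σ(0) = 66 and σ(3) = 35·3 + 66 = 171 ≡ 66 (mod 105).
So σ(0) = σ(3) while 0 ≠ 3, therefore σ is not injective.
Since σ is not injective, we find the least positive k with σ(k) = σ(0): this means 35k ≡ 0 (mod 105), i.e. 105 ∣ 35k. Since gcd(35, 105) = 35, dividing through by 35 this holds exactly when 3 ∣ k.
The smallest positive such k is 3.

3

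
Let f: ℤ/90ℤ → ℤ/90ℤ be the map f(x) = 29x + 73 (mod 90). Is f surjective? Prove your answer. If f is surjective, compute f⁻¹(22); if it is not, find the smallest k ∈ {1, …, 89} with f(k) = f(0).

Since gcd(29, 90) = 1, 29 is invertible modulo 90. Euclid's algorithm: 90 = 3·29 + 3, 29 = 9·3 + 2, 3 = 1·2 + 1; back-substituting gives 1 = 59·29 − 19·90, so 29⁻¹ ≡ 59 (mod 90).
Then y ↦ 59(y − 73) is a two-sided inverse to f, so every y ∈ ℤ/90ℤ has a preimage.
Thus f is surjective.
Since f is surjective, we find f⁻¹(22): we need 29x ≡ 22 − 73 ≡ 39 (mod 90). Using 29⁻¹ = 59: x ≡ 59·39 = 2301 = 25·90 + 51, so x = 51.
Check: f(51) = 29·51 + 73 = 1552 = 17·90 + 22 ≡ 22 (mod 90).

51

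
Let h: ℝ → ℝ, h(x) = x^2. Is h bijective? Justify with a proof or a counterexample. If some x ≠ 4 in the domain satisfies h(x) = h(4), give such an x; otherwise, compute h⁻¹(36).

h(4) = 16 = (−4)^2 = h(−4) (since 2 is even), with 4 ≠ −4. So h is not injective, hence not bijective.
For the follow-up, such an x exists: taking x = −4 ∈ ℝ gives h(−4) = 16 = h(4) with −4 ≠ 4.

-4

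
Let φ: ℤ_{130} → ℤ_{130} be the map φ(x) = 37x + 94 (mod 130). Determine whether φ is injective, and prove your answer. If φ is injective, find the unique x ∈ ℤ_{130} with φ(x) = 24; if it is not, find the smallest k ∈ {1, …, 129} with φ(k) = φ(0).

Suppose φ(x_1) = φ(x_2) in ℤ_{130}. Then 37x_1 + 94 ≡ 37x_2 + 94 (mod 130), therefore 37(x_1 − x_2) ≡ 0 (mod 130).
Since gcd(37, 130) = 1, 37 is invertible modulo 130, therefore x_1 − x_2 ≡ 0 (mod 130), i.e. x_1 = x_2.
Thus φ is injective.
We now compute 37⁻¹ mod 130 explicitly. Euclid's algorithm: 130 = 3·37 + 19, 37 = 1·19 + 18, 19 = 1·18 + 1; back-substituting gives 1 = 123·37 − 35·130, so 37⁻¹ ≡ 123 (mod 130).
Since φ is injective, we find φ⁻¹(24): we need 37x ≡ 24 − 94 ≡ 60 (mod 130). Using 37⁻¹ = 123: x ≡ 123·60 = 7380 = 56·130 + 100, so x = 100.
Check: φ(100) = 37·100 + 94 = 3794 = 29·130 + 24 ≡ 24 (mod 130).

100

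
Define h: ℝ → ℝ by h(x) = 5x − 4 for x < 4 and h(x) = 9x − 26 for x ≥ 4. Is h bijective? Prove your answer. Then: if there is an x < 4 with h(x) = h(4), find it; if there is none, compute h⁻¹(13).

14/5

Both pieces are strictly increasing (slopes 5 and 9), so each is injective on its own interval.
The left piece maps (−∞, 4) onto (−∞, 16); the right piece maps [4, ∞) onto [10, ∞).
These images overlap. In particular h(4) = 10 (right piece), and solving 5x − 4 = 10 on the left piece gives x = 14/5 < 4.
So h(14/5) = h(4) with 14/5 ≠ 4, and h is not injective, hence not bijective. This x = 14/5 is the requested value below 4.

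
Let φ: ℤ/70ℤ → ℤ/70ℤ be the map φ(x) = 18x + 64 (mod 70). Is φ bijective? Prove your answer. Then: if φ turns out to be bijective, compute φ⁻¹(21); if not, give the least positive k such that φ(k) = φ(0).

We have gcd(18, 70) = 2 > 1. Taking x_1 = 0 and x_2 = 35: φ(0) = 64 and φ(35) = 18·35 + 64 = 694 ≡ 64 (mod 70).
So φ(0) = φ(35) while 0 ≠ 35, thus φ is not injective, hence not bijective.
Since φ is not bijective, we find the least positive k with φ(k) = φ(0): this means 18k ≡ 0 (mod 70), i.e. 70 ∣ 18k. Since gcd(18, 70) = 2, dividing through by 2 this holds exactly when 35 ∣ 9k, and as gcd(9, 35) = 1, exactly when 35 ∣ k.
The smallest positive such k is 35.

35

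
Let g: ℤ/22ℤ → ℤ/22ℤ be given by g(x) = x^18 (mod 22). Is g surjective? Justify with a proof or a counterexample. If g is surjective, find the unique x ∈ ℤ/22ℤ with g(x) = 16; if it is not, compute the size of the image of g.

g(10): Repeated squaring mod 22: 10^1 ≡ 10, 10^2 ≡ 10² = 100 ≡ 12, 10^4 ≡ 12² = 144 ≡ 12, 10^8 ≡ 12² = 144 ≡ 12, 10^16 ≡ 12² = 144 ≡ 12. Since 18 = 16 + 2, 10^18 ≡ 12·12: 12·12 = 144 ≡ 12. So 10^18 ≡ 12 (mod 22).
g(12): Repeated squaring mod 22: 12^1 ≡ 12, 12^2 ≡ 12² = 144 ≡ 12, 12^4 ≡ 12² = 144 ≡ 12, 12^8 ≡ 12² = 144 ≡ 12, 12^16 ≡ 12² = 144 ≡ 12. Since 18 = 16 + 2, 12^18 ≡ 12·12: 12·12 = 144 ≡ 12. So 12^18 ≡ 12 (mod 22).
So g(10) = g(12) = 12 while 10 ≠ 12, so g is not injective.
A non-injective map from the 22-element set ℤ/22ℤ to itself takes at most 21 distinct values, so it cannot be surjective. Therefore g is not surjective.
Since g is not surjective, we determine |image(g)|. Computing x^18 mod 22 for each x (by repeated squaring, reducing mod 22 at every step), the values g(0), g(1), …, g(21) are: 0, 1, 14, 5, 20, 15, 4, 9, 16, 3, 12, 11, 12, 3, 16, 9, 4, 15, 20, 5, 14, 1.
The distinct values are {0, 1, 3, 4, 5, 9, 11, 12, 14, 15, 16, 20}; there are 12 of them.

12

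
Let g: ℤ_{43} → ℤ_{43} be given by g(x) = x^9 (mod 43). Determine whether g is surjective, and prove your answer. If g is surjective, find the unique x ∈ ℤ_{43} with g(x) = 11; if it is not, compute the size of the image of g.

g(1) = 1^9 = 1.
g(6): Repeated squaring mod 43: 6^1 ≡ 6, 6^2 ≡ 6² = 36, 6^4 ≡ 36² = 1296 ≡ 6, 6^8 ≡ 6² = 36. Since 9 = 8 + 1, 6^9 ≡ 36·6: 36·6 = 216 ≡ 1. So 6^9 ≡ 1 (mod 43).
So g(1) = g(6) = 1 while 1 ≠ 6, thus g is not injective.
A non-injective map from the 43-element set ℤ_{43} to itself takes at most 42 distinct values, so it cannot be surjective. Therefore g is not surjective.
Since g is not surjective, we determine |image(g)|. Computing x^9 mod 43 for each x (by repeated squaring, reducing mod 43 at every step), the values g(0), g(1), …, g(42) are: 0, 1, 39, 32, 16, 22, 1, 42, 22, 35, 41, 35, 39, 21, 4, 16, 41, 41, 32, 27, 8, 11, 32, 35, 16, 11, 2, 2, 27, 39, 22, 4, 8, 2, 8, 21, 1, 42, 21, 27, 11, 4, 42.
The distinct values are {0, 1, 2, 4, 8, 11, 16, 21, 22, 27, 32, 35, 39, 41, 42}; there are 15 of them.

15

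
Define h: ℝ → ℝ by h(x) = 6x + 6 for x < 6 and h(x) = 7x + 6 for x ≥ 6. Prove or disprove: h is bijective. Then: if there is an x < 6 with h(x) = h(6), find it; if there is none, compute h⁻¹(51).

45/7

Both pieces are strictly increasing (slopes 6 and 7), so each is injective on its own interval.
The left piece maps (−∞, 6) onto (−∞, 42); the right piece maps [6, ∞) onto [48, ∞).
The images leave a gap (42 has no preimage), so h is not surjective, hence not bijective.
Because the two images are disjoint, no x < 6 has h(x) = h(6), so we compute h⁻¹(51): 51 lies in [48, ∞), so solve 7x + 6 = 51: x = (51 − 6)/7 = 45/7.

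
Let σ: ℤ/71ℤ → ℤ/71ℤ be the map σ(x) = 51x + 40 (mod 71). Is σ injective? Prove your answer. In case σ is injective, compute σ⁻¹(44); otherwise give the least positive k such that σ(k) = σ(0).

14

By definition, σ is injective when σ(s) = σ(t) forces s = t.
If σ(s) = σ(t), then 51s ≡ 51t (mod 71). Because gcd(51, 71) = 1, we may cancel 51 to get s ≡ t (mod 71).
So σ is injective.
We now compute 51⁻¹ mod 71 explicitly. Euclid's algorithm: 71 = 1·51 + 20, 51 = 2·20 + 11, 20 = 1·11 + 9, 11 = 1·9 + 2, 9 = 4·2 + 1; back-substituting gives 1 = 39·51 − 28·71, so 51⁻¹ ≡ 39 (mod 71).
Since σ is injective, we compute σ⁻¹(44): solve 51x + 40 ≡ 44 (mod 71), i.e. 51x ≡ 4 (mod 71).
Multiplying by 51⁻¹ = 39 gives x ≡ 39·4 = 156 = 2·71 + 14 ≡ 14 (mod 71).
Check: σ(14) = 51·14 + 40 = 754 = 10·71 + 44 ≡ 44 (mod 71).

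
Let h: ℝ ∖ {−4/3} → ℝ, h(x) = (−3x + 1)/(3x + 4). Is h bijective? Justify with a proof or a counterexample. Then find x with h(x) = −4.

If h(x) = −1, cross-multiplying gives 3(−3x + 1) = −3(3x + 4), which simplifies to 3 = −12 — false.  So −1 has no preimage and h is not surjective.
Thus h is not bijective.
Solving h(x) = −4: cross-multiplying gives −3x + 1 = −4(3x + 4), which rearranges to 9x = −17, so x = −17/9.

-17/9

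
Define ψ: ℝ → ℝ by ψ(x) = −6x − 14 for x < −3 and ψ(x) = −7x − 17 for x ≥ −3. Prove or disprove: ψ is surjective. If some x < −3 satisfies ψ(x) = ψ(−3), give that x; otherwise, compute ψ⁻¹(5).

Both pieces are strictly decreasing (slopes −6 and −7), so each is injective on its own interval.
The left piece maps (−∞, −3) onto (4, ∞); the right piece maps [−3, ∞) onto (−∞, 4].
These images together cover ℝ, so ψ is surjective.
Because the two images are disjoint, no x < −3 has ψ(x) = ψ(−3), so we compute ψ⁻¹(5): 5 lies in (4, ∞), so solve −6x − 14 = 5: x = (5 + 14)/(−6) = −19/6.

-19/6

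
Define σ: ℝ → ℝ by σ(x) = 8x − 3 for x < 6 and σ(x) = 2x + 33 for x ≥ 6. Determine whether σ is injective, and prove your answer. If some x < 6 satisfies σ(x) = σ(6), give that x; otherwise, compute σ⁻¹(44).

Both pieces are strictly increasing (slopes 8 and 2), so each is injective on its own interval.
The left piece maps (−∞, 6) onto (−∞, 45); the right piece maps [6, ∞) onto [45, ∞).
These images are disjoint, so no value is attained by both pieces. So σ is injective.
Because the two images are disjoint, no x < 6 has σ(x) = σ(6), so we compute σ⁻¹(44): 44 lies in (−∞, 45), so solve 8x − 3 = 44: x = (44 + 3)/8 = 47/8.

47/8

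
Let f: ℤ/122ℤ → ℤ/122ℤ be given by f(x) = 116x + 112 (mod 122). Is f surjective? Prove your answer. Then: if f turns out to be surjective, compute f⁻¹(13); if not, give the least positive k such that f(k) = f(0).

61

Since gcd(116, 122) = 2, we have 116x ≡ 0 (mod 2) for all x, so f(x) ≡ 0 (mod 2).
But 1 ≢ 0 (mod 2), so 1 ∈ ℤ/122ℤ has no preimage. So f is not surjective.
Since f is not surjective, we find the least positive k with f(k) = f(0): this means 116k ≡ 0 (mod 122), i.e. 122 ∣ 116k. Since gcd(116, 122) = 2, dividing through by 2 this holds exactly when 61 ∣ 58k, and as gcd(58, 61) = 1, exactly when 61 ∣ k.
The smallest positive such k is 61.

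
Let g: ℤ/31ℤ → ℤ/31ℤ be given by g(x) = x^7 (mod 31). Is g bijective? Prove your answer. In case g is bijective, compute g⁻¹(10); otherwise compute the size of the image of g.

Since 31 is prime, the nonzero elements of ℤ/31ℤ form a cyclic group of order 30.
As gcd(7, 30) = 1, raising to the 7th power is a bijection on this group: if u^7 ≡ v^7 then (uv^{−1})^7 = 1, and the only element of order dividing gcd(7, 30) = 1 is 1, so u = v.
With g(0) = 0 this makes g injective on all of ℤ/31ℤ, hence bijective (finite equal-size domain and codomain). In particular g is bijective.
Since g is bijective, we find the preimage of 10. The inverse of x ↦ x^7 on (ℤ/31ℤ)^× is x ↦ x^13, because 7·13 = 91 = 3·30 + 1 ≡ 1 (mod 30) and x^{30} = 1 for x ≠ 0 (Fermat). So g⁻¹(10) = 10^13 mod 31.
Repeated squaring mod 31: 10^1 ≡ 10, 10^2 ≡ 10² = 100 ≡ 7, 10^4 ≡ 7² = 49 ≡ 18, 10^8 ≡ 18² = 324 ≡ 14. Since 13 = 8 + 4 + 1, 10^13 ≡ 14·18·10: 14·18 = 252 ≡ 4, then 4·10 = 40 ≡ 9. So 10^13 ≡ 9 (mod 31).
Hence g⁻¹(10) = 9.

9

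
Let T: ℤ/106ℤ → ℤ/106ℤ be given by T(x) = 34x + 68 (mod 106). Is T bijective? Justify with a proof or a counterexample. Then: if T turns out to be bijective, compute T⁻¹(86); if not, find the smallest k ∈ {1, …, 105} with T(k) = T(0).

We have gcd(34, 106) = 2 > 1. Taking s = 0 and t = 53: T(0) = 68 and T(53) = 34·53 + 68 = 1870 ≡ 68 (mod 106).
So T(0) = T(53) while 0 ≠ 53, so T is not injective, hence not bijective.
Since T is not bijective, we find the least positive k with T(k) = T(0): this means 34k ≡ 0 (mod 106), i.e. 106 ∣ 34k. Since gcd(34, 106) = 2, dividing through by 2 this holds exactly when 53 ∣ 17k, and as gcd(17, 53) = 1, exactly when 53 ∣ k.
The smallest positive such k is 53.

53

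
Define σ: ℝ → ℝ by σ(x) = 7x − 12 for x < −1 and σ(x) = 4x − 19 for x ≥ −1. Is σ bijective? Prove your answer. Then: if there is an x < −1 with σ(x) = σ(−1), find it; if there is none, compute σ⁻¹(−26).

Both pieces are strictly increasing (slopes 7 and 4), so each is injective on its own interval.
The left piece maps (−∞, −1) onto (−∞, −19); the right piece maps [−1, ∞) onto [−23, ∞).
These images overlap. In particular σ(−1) = −23 (right piece), and solving 7x − 12 = −23 on the left piece gives x = −11/7 < −1.
So σ(−11/7) = σ(−1) with −11/7 ≠ −1, and σ is not injective, hence not bijective. This x = −11/7 is the requested value below −1.

-11/7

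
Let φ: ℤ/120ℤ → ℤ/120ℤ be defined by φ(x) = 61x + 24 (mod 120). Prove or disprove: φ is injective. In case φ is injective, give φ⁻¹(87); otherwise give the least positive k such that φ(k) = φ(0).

Suppose φ(s) = φ(t) in ℤ/120ℤ. Then 61s + 24 ≡ 61t + 24 (mod 120), therefore 61(s − t) ≡ 0 (mod 120).
Since gcd(61, 120) = 1, 61 is invertible modulo 120, so s − t ≡ 0 (mod 120), i.e. s = t.
So φ is injective.
We now compute 61⁻¹ mod 120 explicitly. Euclid's algorithm: 120 = 1·61 + 59, 61 = 1·59 + 2, 59 = 29·2 + 1; back-substituting gives 1 = 61·61 − 31·120, so 61⁻¹ ≡ 61 (mod 120).
Since φ is injective, we compute φ⁻¹(87): solve 61x + 24 ≡ 87 (mod 120), i.e. 61x ≡ 63 (mod 120).
Multiplying by 61⁻¹ = 61 gives x ≡ 61·63 = 3843 = 32·120 + 3 ≡ 3 (mod 120).
Check: φ(3) = 61·3 + 24 = 207 = 1·120 + 87 ≡ 87 (mod 120).

3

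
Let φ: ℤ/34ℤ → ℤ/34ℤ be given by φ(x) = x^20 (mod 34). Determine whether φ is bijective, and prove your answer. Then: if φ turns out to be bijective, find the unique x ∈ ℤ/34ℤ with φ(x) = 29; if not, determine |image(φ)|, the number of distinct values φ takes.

φ(3): Repeated squaring mod 34: 3^1 ≡ 3, 3^2 ≡ 3² = 9, 3^4 ≡ 9² = 81 ≡ 13, 3^8 ≡ 13² = 169 ≡ 33, 3^16 ≡ 33² = 1089 ≡ 1. Since 20 = 16 + 4, 3^20 ≡ 1·13: 1·13 = 13. So 3^20 ≡ 13 (mod 34).
φ(5): Repeated squaring mod 34: 5^1 ≡ 5, 5^2 ≡ 5² = 25, 5^4 ≡ 25² = 625 ≡ 13, 5^8 ≡ 13² = 169 ≡ 33, 5^16 ≡ 33² = 1089 ≡ 1. Since 20 = 16 + 4, 5^20 ≡ 1·13: 1·13 = 13. So 5^20 ≡ 13 (mod 34).
So φ(3) = φ(5) = 13 while 3 ≠ 5, so φ is not injective, hence not bijective.
Since φ is not bijective, we determine |image(φ)|. Computing x^20 mod 34 for each x (by repeated squaring, reducing mod 34 at every step), the values φ(0), φ(1), …, φ(33) are: 0, 1, 16, 13, 18, 13, 4, 21, 16, 33, 4, 21, 30, 1, 30, 33, 18, 17, 18, 33, 30, 1, 30, 21, 4, 33, 16, 21, 4, 13, 18, 13, 16, 1.
The distinct values are {0, 1, 4, 13, 16, 17, 18, 21, 30, 33}; there are 10 of them.

10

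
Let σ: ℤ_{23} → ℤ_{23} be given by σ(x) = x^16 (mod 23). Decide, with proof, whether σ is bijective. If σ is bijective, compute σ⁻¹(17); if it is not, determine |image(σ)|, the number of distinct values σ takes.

σ(11): Repeated squaring mod 23: 11^1 ≡ 11, 11^2 ≡ 11² = 121 ≡ 6, 11^4 ≡ 6² = 36 ≡ 13, 11^8 ≡ 13² = 169 ≡ 8, 11^16 ≡ 8² = 64 ≡ 18. So 11^16 ≡ 18 (mod 23).
σ(12): Repeated squaring mod 23: 12^1 ≡ 12, 12^2 ≡ 12² = 144 ≡ 6, 12^4 ≡ 6² = 36 ≡ 13, 12^8 ≡ 13² = 169 ≡ 8, 12^16 ≡ 8² = 64 ≡ 18. So 12^16 ≡ 18 (mod 23).
So σ(11) = σ(12) = 18 while 11 ≠ 12, thus σ is not injective, hence not bijective.
Since σ is not bijective, we determine |image(σ)|. Computing x^16 mod 23 for each x (by repeated squaring, reducing mod 23 at every step), the values σ(0), σ(1), …, σ(22) are: 0, 1, 9, 13, 12, 3, 2, 6, 16, 8, 4, 18, 18, 4, 8, 16, 6, 2, 3, 12, 13, 9, 1.
The distinct values are {0, 1, 2, 3, 4, 6, 8, 9, 12, 13, 16, 18}; there are 12 of them.

12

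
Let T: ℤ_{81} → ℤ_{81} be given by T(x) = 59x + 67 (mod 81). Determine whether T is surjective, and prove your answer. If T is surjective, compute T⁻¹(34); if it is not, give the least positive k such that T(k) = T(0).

42

Since gcd(59, 81) = 1, 59 is invertible modulo 81. Euclid's algorithm: 81 = 1·59 + 22, 59 = 2·22 + 15, 22 = 1·15 + 7, 15 = 2·7 + 1; back-substituting gives 1 = 11·59 − 8·81, so 59⁻¹ ≡ 11 (mod 81).
Then y ↦ 11(y − 67) is a two-sided inverse to T, so every y ∈ ℤ_{81} has a preimage.
Thus T is surjective.
Since T is surjective, we find T⁻¹(34): we need 59x ≡ 34 − 67 ≡ 48 (mod 81). Using 59⁻¹ = 11: x ≡ 11·48 = 528 = 6·81 + 42, so x = 42.
Check: T(42) = 59·42 + 67 = 2545 = 31·81 + 34 ≡ 34 (mod 81).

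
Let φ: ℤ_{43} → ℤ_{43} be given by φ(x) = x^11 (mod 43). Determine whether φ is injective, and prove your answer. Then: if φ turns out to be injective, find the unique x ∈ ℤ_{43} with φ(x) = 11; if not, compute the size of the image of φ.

Since 43 is prime, the nonzero elements of ℤ_{43} form a cyclic group of order 42.
As gcd(11, 42) = 1, raising to the 11th power is a bijection on this group: if a^11 ≡ b^11 then (ab^{−1})^11 = 1, and the only element of order dividing gcd(11, 42) = 1 is 1, so a = b.
With φ(0) = 0 this makes φ injective on all of ℤ_{43}, hence bijective (finite equal-size domain and codomain). In particular φ is injective.
Since φ is injective, we find the preimage of 11. The inverse of x ↦ x^11 on (ℤ_{43})^× is x ↦ x^23, because 11·23 = 253 = 6·42 + 1 ≡ 1 (mod 42) and x^{42} = 1 for x ≠ 0 (Fermat). So φ⁻¹(11) = 11^23 mod 43.
Repeated squaring mod 43: 11^1 ≡ 11, 11^2 ≡ 11² = 121 ≡ 35, 11^4 ≡ 35² = 1225 ≡ 21, 11^8 ≡ 21² = 441 ≡ 11, 11^16 ≡ 11² = 121 ≡ 35. Since 23 = 16 + 4 + 2 + 1, 11^23 ≡ 35·21·35·11: 35·21 = 735 ≡ 4, then 4·35 = 140 ≡ 11, then 11·11 = 121 ≡ 35. So 11^23 ≡ 35 (mod 43).
Hence φ⁻¹(11) = 35.

35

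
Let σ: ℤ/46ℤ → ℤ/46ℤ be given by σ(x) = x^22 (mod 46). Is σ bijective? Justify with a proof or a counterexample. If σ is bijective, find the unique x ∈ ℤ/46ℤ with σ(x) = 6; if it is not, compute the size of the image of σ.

σ(1) = 1^22 = 1.
σ(3): Repeated squaring mod 46: 3^1 ≡ 3, 3^2 ≡ 3² = 9, 3^4 ≡ 9² = 81 ≡ 35, 3^8 ≡ 35² = 1225 ≡ 29, 3^16 ≡ 29² = 841 ≡ 13. Since 22 = 16 + 4 + 2, 3^22 ≡ 13·35·9: 13·35 = 455 ≡ 41, then 41·9 = 369 ≡ 1. So 3^22 ≡ 1 (mod 46).
So σ(1) = σ(3) = 1 while 1 ≠ 3, therefore σ is not injective, hence not bijective.
Since σ is not bijective, we determine |image(σ)|. Computing x^22 mod 46 for each x (by repeated squaring, reducing mod 46 at every step), the values σ(0), σ(1), …, σ(45) are: 0, 1, 24, 1, 24, 1, 24, 1, 24, 1, 24, 1, 24, 1, 24, 1, 24, 1, 24, 1, 24, 1, 24, 23, 24, 1, 24, 1, 24, 1, 24, 1, 24, 1, 24, 1, 24, 1, 24, 1, 24, 1, 24, 1, 24, 1.
The distinct values are {0, 1, 23, 24}; there are 4 of them.

4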